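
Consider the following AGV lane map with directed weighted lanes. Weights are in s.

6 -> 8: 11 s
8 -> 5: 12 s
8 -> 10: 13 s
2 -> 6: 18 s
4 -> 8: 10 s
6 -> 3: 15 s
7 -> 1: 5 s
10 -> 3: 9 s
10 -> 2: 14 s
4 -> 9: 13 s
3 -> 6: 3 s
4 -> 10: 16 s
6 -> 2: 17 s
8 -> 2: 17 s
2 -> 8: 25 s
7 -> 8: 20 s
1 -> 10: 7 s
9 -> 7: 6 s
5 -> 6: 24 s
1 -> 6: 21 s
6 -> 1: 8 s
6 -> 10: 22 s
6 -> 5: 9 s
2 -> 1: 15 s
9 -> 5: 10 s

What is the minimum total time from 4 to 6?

Settle nodes by increasing distance from 4:
4: 0
8: 10  (via 4)
9: 13  (via 4)
10: 16  (via 4)
7: 19  (via 9)
5: 22  (via 8)
1: 24  (via 7)
3: 25  (via 10)
2: 27  (via 8)
6: 28  (via 3)
Shortest route: 4–10–3–6 = 28 s.

28 s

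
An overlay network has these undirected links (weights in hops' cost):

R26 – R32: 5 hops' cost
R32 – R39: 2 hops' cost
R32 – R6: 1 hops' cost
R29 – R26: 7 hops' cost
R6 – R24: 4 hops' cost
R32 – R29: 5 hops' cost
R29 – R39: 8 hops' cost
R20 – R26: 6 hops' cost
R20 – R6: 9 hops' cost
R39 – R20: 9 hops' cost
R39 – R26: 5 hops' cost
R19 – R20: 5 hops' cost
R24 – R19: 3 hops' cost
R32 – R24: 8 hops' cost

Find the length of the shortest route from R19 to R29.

Running Dijkstra from R19:
R19: 0
R24: 3  (via R19)
R20: 5  (via R19)
R6: 7  (via R24)
R32: 8  (via R6)
R39: 10  (via R32)
R26: 11  (via R20)
R29: 13  (via R32)
Shortest route: R19–R24–R6–R32–R29 = 13 hops' cost.

13 hops' cost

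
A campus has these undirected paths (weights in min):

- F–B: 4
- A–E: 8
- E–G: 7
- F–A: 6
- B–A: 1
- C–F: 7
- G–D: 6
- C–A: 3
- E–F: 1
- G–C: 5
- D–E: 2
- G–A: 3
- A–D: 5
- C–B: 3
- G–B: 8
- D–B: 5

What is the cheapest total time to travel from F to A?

Settle nodes by increasing distance from F:
F: 0
E: 1  (via F)
D: 3  (via E)
B: 4  (via F)
A: 5  (via B)
Shortest route: F–B–A = 5 min.

5 min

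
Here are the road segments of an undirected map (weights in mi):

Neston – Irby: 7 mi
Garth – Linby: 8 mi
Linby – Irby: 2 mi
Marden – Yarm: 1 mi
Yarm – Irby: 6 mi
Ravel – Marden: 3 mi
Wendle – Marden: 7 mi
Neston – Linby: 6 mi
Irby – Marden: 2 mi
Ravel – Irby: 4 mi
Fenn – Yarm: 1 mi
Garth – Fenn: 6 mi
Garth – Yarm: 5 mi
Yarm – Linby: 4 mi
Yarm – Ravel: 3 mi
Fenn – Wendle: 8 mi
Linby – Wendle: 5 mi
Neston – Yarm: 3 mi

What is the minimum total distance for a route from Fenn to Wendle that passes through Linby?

Shortest Fenn→Linby: Fenn → Yarm → Linby = 5
Best Linby to Wendle: Linby → Wendle costing 5
Total via Linby: 5 + 5 = 10 mi.

10 mi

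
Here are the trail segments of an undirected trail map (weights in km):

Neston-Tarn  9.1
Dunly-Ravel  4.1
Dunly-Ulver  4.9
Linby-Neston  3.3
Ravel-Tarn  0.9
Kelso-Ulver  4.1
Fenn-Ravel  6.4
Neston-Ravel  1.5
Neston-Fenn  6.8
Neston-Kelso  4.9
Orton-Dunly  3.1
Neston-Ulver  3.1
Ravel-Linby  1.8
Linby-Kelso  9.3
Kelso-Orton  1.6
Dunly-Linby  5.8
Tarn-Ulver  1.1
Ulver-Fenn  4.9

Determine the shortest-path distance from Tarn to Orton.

Candidate routes:
Tarn → Ravel → Neston → Kelso → Orton: 0.9+1.5+4.9+1.6 = 8.9
Tarn → Ulver → Kelso → Orton: 1.1+4.1+1.6 = 6.8
Tarn → Ravel → Dunly → Orton: 0.9+4.1+3.1 = 8.1
Cheapest is Tarn → Ulver → Kelso → Orton at 6.8 km.

6.8 km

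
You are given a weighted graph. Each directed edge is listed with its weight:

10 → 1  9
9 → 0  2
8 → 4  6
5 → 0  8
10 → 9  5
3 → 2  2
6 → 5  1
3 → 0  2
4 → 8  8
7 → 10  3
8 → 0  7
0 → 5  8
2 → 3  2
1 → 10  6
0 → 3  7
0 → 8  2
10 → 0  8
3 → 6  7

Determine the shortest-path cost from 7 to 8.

12

Running Dijkstra from 7:
7: 0
10: 3  (via 7)
9: 8  (via 10)
0: 10  (via 9)
1: 12  (via 10)
8: 12  (via 0)
Shortest route: 7–10–9–0–8 = 12.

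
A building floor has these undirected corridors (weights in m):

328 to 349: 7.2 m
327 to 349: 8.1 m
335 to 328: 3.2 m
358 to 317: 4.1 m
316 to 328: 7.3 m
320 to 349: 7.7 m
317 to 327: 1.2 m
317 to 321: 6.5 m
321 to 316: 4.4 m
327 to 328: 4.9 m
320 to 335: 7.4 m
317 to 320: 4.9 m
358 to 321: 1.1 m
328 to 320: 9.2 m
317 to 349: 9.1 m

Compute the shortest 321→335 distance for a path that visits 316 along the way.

Best 321 to 316: 321 → 316 costing 4.4
Shortest 316→335: 316 → 328 → 335 = 10.5
Total via 316: 4.4 + 10.5 = 14.9 m.

14.9 m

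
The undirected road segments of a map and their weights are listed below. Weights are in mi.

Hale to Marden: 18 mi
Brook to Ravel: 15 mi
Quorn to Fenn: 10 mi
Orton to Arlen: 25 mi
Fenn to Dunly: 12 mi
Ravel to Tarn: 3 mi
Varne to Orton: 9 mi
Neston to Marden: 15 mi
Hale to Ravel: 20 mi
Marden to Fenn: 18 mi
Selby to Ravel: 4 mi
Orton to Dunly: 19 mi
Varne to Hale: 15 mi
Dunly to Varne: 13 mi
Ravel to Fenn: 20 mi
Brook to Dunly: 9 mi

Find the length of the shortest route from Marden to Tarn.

41 mi

Running Dijkstra from Marden:
Marden: 0
Neston: 15  (via Marden)
Fenn: 18  (via Marden)
Hale: 18  (via Marden)
Quorn: 28  (via Fenn)
Dunly: 30  (via Fenn)
Varne: 33  (via Hale)
Ravel: 38  (via Fenn)
Brook: 39  (via Dunly)
Tarn: 41  (via Ravel)
Shortest route: Marden–Fenn–Ravel–Tarn = 41 mi.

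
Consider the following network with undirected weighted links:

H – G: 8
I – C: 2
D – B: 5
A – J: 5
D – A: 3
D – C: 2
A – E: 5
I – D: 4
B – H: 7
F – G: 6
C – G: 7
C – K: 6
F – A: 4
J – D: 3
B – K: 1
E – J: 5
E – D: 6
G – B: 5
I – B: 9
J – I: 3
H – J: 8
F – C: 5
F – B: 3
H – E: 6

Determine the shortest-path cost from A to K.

8

Settle nodes by increasing distance from A:
A: 0
D: 3  (via A)
F: 4  (via A)
C: 5  (via D)
E: 5  (via A)
J: 5  (via A)
B: 7  (via F)
I: 7  (via D)
K: 8  (via B)
Shortest route: A–F–B–K = 8.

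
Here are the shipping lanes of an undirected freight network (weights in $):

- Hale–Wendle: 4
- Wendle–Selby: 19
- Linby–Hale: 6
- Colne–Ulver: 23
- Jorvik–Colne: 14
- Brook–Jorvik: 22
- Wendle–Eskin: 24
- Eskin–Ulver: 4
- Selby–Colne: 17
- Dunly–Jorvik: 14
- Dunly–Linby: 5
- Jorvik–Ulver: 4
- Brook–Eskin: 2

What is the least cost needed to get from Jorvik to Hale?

Running Dijkstra from Jorvik:
Jorvik: 0
Ulver: 4  (via Jorvik)
Eskin: 8  (via Ulver)
Brook: 10  (via Eskin)
Colne: 14  (via Jorvik)
Dunly: 14  (via Jorvik)
Linby: 19  (via Dunly)
Hale: 25  (via Linby)
Shortest route: Jorvik–Dunly–Linby–Hale = $25.

$25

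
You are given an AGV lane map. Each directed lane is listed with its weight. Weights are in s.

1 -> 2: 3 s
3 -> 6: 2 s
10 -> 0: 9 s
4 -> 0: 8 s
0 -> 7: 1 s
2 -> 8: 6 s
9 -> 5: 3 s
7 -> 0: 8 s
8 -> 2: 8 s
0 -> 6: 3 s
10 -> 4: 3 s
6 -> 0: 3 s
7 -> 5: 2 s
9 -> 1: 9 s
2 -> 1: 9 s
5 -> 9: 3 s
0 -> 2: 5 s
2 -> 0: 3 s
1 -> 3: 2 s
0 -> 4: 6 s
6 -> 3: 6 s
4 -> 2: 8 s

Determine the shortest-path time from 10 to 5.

Enumerating some paths:
10 - 0 - 7 - 5: 9+1+2 = 12
10 - 4 - 0 - 7 - 5: 3+8+1+2 = 14
Cheapest is 10 - 0 - 7 - 5 at 12 s.

12 s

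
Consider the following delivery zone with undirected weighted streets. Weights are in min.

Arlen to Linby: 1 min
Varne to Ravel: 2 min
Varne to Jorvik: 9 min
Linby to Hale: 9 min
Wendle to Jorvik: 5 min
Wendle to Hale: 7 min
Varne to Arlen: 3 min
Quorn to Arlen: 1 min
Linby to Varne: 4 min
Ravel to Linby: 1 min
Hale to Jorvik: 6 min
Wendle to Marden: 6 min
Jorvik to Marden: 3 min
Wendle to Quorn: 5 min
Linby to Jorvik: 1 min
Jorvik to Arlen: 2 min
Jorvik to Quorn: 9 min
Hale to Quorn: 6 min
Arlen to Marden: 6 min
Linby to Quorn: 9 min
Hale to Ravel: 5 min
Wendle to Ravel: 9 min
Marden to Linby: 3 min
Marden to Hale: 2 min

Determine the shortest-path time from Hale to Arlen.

Shortest distances from Hale:
Hale: 0
Marden: 2  (via Hale)
Jorvik: 5  (via Marden)
Ravel: 5  (via Hale)
Linby: 5  (via Marden)
Arlen: 6  (via Linby)
Shortest route: Hale → Marden → Linby → Arlen = 6 min.

6 min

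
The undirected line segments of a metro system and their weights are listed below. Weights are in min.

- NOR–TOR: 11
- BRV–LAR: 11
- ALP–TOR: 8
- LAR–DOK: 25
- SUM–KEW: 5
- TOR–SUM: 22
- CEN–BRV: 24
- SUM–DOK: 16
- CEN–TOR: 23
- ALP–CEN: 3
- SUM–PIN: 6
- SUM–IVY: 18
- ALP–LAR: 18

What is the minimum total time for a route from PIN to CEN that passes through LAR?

Shortest PIN→LAR: PIN → SUM → DOK → LAR = 47
Shortest LAR→CEN: LAR → ALP → CEN = 21
Total via LAR: 47 + 21 = 68 min.

68 min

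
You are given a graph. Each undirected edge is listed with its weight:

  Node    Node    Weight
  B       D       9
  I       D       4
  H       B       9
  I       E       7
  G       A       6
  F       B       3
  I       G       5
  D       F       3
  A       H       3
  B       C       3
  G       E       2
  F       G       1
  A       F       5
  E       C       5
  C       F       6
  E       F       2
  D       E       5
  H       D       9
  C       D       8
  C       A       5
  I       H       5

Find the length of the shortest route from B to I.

9

Settle nodes by increasing distance from B:
B: 0
C: 3  (via B)
F: 3  (via B)
G: 4  (via F)
E: 5  (via F)
D: 6  (via F)
A: 8  (via C)
H: 9  (via B)
I: 9  (via G)
Shortest route: B–F–G–I = 9.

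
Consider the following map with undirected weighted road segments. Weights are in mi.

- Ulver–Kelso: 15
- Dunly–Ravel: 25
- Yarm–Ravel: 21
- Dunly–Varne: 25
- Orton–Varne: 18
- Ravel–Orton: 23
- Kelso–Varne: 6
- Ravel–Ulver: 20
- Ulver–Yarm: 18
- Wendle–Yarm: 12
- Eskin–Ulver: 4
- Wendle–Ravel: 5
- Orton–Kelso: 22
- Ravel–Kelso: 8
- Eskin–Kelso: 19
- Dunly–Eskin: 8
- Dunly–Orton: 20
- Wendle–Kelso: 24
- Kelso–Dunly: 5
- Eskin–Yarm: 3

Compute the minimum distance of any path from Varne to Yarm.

Shortest distances from Varne:
Varne: 0
Kelso: 6  (via Varne)
Dunly: 11  (via Kelso)
Ravel: 14  (via Kelso)
Orton: 18  (via Varne)
Wendle: 19  (via Ravel)
Eskin: 19  (via Dunly)
Ulver: 21  (via Kelso)
Yarm: 22  (via Eskin)
Shortest route: Varne–Kelso–Dunly–Eskin–Yarm = 22 mi.

22 mi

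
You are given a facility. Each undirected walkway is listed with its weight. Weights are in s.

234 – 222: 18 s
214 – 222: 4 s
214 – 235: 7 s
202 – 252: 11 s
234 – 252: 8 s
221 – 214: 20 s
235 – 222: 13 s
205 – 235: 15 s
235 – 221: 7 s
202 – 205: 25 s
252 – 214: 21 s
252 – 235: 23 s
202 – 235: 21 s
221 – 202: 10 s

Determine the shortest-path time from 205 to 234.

Running Dijkstra from 205:
205: 0
235: 15  (via 205)
221: 22  (via 235)
214: 22  (via 235)
202: 25  (via 205)
222: 26  (via 214)
252: 36  (via 202)
234: 44  (via 222)
Shortest route: 205 → 235 → 214 → 222 → 234 = 44 s.

44 s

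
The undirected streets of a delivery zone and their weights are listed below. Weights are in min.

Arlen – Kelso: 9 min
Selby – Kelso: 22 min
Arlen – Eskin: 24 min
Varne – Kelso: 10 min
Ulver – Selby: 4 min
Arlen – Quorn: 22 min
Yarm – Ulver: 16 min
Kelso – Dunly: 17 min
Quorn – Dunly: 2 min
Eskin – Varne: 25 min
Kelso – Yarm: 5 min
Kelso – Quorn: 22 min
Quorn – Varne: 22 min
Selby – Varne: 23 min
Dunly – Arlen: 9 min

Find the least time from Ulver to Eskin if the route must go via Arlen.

Shortest Ulver→Arlen: Ulver–Yarm–Kelso–Arlen = 30
Best Arlen to Eskin: Arlen–Eskin costing 24
Total via Arlen: 30 + 24 = 54 min.

54 min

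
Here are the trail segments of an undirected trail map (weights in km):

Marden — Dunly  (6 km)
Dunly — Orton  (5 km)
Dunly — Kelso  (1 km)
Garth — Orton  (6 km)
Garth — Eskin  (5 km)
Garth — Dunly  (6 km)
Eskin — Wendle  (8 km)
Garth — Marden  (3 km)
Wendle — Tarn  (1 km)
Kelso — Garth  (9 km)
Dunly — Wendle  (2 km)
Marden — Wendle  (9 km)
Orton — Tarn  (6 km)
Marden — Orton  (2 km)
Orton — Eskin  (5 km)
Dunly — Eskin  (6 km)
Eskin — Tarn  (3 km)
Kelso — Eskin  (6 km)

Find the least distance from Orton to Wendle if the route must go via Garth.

13 km

Shortest Orton→Garth: Orton–Marden–Garth = 5
Best Garth to Wendle: Garth–Dunly–Wendle costing 8
Total via Garth: 5 + 8 = 13 km.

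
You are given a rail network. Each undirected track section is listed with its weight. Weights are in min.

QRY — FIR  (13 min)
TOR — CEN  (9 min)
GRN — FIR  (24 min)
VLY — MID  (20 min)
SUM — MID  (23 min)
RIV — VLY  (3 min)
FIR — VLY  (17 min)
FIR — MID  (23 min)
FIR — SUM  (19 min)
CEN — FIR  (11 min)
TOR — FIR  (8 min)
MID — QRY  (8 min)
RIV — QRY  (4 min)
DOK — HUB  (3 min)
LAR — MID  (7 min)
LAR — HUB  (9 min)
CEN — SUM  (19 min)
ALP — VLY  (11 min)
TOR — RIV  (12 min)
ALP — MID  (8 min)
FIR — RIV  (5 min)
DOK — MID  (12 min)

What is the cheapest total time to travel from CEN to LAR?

35 min

Compare a few routes:
CEN → FIR → QRY → MID → LAR: 11+13+8+7 = 39
CEN → FIR → MID → LAR: 11+23+7 = 41
CEN → FIR → RIV → QRY → MID → LAR: 11+5+4+8+7 = 35
CEN → TOR → RIV → QRY → MID → LAR: 9+12+4+8+7 = 40
Cheapest is CEN → FIR → RIV → QRY → MID → LAR at 35 min.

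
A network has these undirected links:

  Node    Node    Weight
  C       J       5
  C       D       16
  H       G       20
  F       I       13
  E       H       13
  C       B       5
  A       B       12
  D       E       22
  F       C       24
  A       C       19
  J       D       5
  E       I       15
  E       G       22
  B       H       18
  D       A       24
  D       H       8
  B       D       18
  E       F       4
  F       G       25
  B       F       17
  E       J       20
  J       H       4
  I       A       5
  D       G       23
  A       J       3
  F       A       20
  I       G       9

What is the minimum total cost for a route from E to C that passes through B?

26

Best E to B: E–F–B costing 21
Shortest B→C: B–C = 5
Total via B: 21 + 5 = 26.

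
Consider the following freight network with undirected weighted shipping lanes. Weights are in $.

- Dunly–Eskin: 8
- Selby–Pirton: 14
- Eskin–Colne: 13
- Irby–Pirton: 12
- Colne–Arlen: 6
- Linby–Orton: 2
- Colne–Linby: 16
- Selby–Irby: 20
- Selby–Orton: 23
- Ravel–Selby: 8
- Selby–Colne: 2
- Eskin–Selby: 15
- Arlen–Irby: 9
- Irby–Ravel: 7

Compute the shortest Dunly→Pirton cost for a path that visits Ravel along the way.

Shortest Dunly→Ravel: Dunly → Eskin → Selby → Ravel = 31
Best Ravel to Pirton: Ravel → Irby → Pirton costing 19
Total via Ravel: 31 + 19 = $50.

$50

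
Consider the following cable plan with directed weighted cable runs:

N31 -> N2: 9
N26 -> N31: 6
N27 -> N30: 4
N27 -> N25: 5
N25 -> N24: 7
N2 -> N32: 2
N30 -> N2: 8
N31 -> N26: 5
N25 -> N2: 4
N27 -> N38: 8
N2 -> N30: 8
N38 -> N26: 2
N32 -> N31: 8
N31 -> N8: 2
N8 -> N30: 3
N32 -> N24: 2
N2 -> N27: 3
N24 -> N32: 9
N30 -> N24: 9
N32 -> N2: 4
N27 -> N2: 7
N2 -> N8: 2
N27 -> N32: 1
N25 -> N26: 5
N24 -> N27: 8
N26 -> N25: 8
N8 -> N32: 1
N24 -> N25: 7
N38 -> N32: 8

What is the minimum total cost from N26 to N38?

Candidate routes:
N26–N31–N8–N32–N2–N27–N38: 6+2+1+4+3+8 = 24
N26–N25–N2–N27–N38: 8+4+3+8 = 23
The minimum is 23 via N26–N25–N2–N27–N38.

23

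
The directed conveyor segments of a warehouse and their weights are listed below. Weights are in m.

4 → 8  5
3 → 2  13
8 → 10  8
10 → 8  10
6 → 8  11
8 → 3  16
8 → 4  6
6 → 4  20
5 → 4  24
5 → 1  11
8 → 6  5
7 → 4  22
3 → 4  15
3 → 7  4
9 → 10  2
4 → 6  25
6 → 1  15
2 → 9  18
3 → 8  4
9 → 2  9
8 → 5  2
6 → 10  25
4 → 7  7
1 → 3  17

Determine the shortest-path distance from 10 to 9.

57 m

Compare a few routes:
10–8–5–1–3–2–9: 10+2+11+17+13+18 = 71
10–8–3–2–9: 10+16+13+18 = 57
10–8–6–1–3–2–9: 10+5+15+17+13+18 = 78
Cheapest is 10–8–3–2–9 at 57 m.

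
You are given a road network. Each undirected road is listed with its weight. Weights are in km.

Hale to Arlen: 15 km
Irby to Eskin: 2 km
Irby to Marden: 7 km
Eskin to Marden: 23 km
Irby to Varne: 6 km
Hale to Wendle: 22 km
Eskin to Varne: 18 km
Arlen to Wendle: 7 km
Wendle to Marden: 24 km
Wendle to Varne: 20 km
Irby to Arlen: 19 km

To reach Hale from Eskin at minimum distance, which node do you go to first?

Irby

Enumerating some paths:
Eskin–Irby–Arlen–Wendle–Hale: 2+19+7+22 = 50
Eskin–Irby–Arlen–Hale: 2+19+15 = 36
Cheapest is Eskin–Irby–Arlen–Hale at 36 km.
So from Eskin the first move is to Irby.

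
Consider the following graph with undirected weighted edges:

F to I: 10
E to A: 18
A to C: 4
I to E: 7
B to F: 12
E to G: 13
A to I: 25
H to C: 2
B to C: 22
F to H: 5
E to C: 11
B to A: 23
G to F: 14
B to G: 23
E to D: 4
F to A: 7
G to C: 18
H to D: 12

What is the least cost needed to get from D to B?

Enumerating some paths:
D - E - I - F - B: 4+7+10+12 = 33
D - H - F - B: 12+5+12 = 29
D - H - C - B: 12+2+22 = 36
D - E - C - H - F - B: 4+11+2+5+12 = 34
Cheapest is D - H - F - B at 29.

29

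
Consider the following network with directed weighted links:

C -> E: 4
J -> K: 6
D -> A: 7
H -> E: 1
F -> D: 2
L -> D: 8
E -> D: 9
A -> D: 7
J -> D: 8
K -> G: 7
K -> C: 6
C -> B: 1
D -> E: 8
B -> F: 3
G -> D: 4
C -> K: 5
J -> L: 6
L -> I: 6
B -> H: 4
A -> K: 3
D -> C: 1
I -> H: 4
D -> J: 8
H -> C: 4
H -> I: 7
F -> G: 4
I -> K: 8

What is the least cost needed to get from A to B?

Candidate routes:
A - K - G - D - C - B: 3+7+4+1+1 = 16
A - K - C - B: 3+6+1 = 10
A - D - C - B: 7+1+1 = 9
The minimum is 9 via A - D - C - B.

9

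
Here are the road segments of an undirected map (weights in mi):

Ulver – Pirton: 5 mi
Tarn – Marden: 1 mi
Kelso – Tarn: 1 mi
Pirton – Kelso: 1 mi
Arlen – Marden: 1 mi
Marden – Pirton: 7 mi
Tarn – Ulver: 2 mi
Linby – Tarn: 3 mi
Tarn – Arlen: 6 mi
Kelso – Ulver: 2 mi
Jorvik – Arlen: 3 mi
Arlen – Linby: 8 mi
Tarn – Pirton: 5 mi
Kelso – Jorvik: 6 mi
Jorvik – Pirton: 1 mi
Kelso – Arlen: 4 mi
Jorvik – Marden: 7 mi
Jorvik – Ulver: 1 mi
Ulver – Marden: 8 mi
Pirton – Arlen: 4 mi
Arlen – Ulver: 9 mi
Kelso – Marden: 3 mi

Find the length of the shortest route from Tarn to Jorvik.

3 mi

Shortest distances from Tarn:
Tarn: 0
Kelso: 1  (via Tarn)
Marden: 1  (via Tarn)
Pirton: 2  (via Kelso)
Arlen: 2  (via Marden)
Ulver: 2  (via Tarn)
Linby: 3  (via Tarn)
Jorvik: 3  (via Pirton)
Shortest route: Tarn → Kelso → Pirton → Jorvik = 3 mi.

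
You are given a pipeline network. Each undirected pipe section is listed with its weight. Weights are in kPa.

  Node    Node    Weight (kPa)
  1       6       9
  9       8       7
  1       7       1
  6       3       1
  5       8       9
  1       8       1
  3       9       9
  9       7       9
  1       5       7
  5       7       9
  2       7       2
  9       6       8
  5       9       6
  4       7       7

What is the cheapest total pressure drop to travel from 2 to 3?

13 kPa

Compare a few routes:
2 → 7 → 1 → 8 → 9 → 3: 2+1+1+7+9 = 20
2 → 7 → 1 → 6 → 3: 2+1+9+1 = 13
2 → 7 → 1 → 8 → 9 → 6 → 3: 2+1+1+7+8+1 = 20
Cheapest is 2 → 7 → 1 → 6 → 3 at 13 kPa.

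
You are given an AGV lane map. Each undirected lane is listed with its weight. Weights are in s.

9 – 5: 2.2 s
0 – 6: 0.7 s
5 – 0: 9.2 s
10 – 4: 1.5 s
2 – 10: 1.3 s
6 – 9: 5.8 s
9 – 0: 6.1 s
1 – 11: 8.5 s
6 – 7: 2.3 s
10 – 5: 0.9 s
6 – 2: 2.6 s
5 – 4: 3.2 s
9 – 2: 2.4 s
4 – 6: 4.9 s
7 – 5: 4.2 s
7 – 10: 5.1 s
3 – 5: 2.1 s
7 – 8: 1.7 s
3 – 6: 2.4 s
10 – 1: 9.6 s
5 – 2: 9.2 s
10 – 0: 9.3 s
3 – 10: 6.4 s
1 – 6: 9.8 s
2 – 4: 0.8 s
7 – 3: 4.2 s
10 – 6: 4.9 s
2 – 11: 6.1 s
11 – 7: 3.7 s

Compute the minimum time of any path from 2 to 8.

Shortest distances from 2:
2: 0
4: 0.8  (via 2)
10: 1.3  (via 2)
5: 2.2  (via 10)
9: 2.4  (via 2)
6: 2.6  (via 2)
0: 3.3  (via 6)
3: 4.3  (via 5)
7: 4.9  (via 6)
11: 6.1  (via 2)
8: 6.6  (via 7)
Shortest route: 2 → 6 → 7 → 8 = 6.6 s.

6.6 s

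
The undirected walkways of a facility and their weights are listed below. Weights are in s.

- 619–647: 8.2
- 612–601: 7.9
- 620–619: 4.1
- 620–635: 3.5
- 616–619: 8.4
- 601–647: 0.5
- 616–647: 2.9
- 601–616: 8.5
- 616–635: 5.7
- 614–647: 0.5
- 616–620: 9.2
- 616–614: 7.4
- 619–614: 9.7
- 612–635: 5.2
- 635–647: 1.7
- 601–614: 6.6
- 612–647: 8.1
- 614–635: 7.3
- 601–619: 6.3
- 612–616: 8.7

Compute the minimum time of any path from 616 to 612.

Running Dijkstra from 616:
616: 0
647: 2.9  (via 616)
614: 3.4  (via 647)
601: 3.4  (via 647)
635: 4.6  (via 647)
620: 8.1  (via 635)
619: 8.4  (via 616)
612: 8.7  (via 616)
Shortest route: 616 → 612 = 8.7 s.

8.7 s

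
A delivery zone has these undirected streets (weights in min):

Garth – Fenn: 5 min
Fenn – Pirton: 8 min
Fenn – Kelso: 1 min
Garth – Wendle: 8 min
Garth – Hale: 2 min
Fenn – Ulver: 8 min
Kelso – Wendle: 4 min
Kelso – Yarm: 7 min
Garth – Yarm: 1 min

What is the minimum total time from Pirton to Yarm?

Compare a few routes:
Pirton–Fenn–Kelso–Yarm: 8+1+7 = 16
Pirton–Fenn–Garth–Yarm: 8+5+1 = 14
Pirton–Fenn–Garth–Wendle–Kelso–Yarm: 8+5+8+4+7 = 32
Pirton–Fenn–Kelso–Wendle–Garth–Yarm: 8+1+4+8+1 = 22
The minimum is 14 min via Pirton–Fenn–Garth–Yarm.

14 min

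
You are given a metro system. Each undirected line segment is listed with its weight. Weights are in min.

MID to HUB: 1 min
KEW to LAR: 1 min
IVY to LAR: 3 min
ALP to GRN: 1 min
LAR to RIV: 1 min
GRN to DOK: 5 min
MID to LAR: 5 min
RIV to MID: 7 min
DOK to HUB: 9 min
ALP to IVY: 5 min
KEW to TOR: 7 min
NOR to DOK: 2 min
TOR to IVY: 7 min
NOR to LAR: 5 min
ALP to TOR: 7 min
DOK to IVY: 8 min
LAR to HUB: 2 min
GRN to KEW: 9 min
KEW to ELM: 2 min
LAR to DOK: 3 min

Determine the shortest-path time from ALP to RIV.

9 min

Running Dijkstra from ALP:
ALP: 0
GRN: 1  (via ALP)
IVY: 5  (via ALP)
DOK: 6  (via GRN)
TOR: 7  (via ALP)
NOR: 8  (via DOK)
LAR: 8  (via IVY)
RIV: 9  (via LAR)
Shortest route: ALP–IVY–LAR–RIV = 9 min.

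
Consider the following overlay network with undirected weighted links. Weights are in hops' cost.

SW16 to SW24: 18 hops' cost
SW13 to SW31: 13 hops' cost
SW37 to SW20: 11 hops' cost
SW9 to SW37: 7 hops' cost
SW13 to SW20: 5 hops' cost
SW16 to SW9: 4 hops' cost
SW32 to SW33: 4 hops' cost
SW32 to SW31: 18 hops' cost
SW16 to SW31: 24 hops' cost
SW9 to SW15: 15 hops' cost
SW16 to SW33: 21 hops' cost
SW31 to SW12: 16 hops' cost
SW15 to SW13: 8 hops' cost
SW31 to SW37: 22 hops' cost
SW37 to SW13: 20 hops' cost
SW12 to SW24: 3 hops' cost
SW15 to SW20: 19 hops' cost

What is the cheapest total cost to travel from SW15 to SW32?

39 hops' cost

Enumerating some paths:
SW15–SW13–SW31–SW32: 8+13+18 = 39
SW15–SW9–SW16–SW33–SW32: 15+4+21+4 = 44
The minimum is 39 hops' cost via SW15–SW13–SW31–SW32.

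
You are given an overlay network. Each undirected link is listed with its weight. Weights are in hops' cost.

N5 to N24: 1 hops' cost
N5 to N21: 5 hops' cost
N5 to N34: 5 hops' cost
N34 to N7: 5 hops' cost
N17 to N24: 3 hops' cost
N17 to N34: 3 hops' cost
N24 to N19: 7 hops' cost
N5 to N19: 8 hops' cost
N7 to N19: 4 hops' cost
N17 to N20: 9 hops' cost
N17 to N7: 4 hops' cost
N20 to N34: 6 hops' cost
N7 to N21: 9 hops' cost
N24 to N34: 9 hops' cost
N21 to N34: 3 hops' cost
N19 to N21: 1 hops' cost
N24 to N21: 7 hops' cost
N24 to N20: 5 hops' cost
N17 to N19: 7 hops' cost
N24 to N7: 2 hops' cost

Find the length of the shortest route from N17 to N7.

4 hops' cost

Compare a few routes:
N17–N34–N7: 3+5 = 8
N17–N24–N7: 3+2 = 5
N17–N7: 4 = 4
Cheapest is N17–N7 at 4 hops' cost.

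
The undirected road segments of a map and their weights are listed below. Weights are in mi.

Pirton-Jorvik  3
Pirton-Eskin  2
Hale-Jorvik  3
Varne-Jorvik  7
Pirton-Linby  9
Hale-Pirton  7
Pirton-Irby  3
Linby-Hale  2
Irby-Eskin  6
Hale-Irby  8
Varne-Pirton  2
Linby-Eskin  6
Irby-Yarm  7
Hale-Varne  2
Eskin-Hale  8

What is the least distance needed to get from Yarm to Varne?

Running Dijkstra from Yarm:
Yarm: 0
Irby: 7  (via Yarm)
Pirton: 10  (via Irby)
Eskin: 12  (via Pirton)
Varne: 12  (via Pirton)
Shortest route: Yarm → Irby → Pirton → Varne = 12 mi.

12 mi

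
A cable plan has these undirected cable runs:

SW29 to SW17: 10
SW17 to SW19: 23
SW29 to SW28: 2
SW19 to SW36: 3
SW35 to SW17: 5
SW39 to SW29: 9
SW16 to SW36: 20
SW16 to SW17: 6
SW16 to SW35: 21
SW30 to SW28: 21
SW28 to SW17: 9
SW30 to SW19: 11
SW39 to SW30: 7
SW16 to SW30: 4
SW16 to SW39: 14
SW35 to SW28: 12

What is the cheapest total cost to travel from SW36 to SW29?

Compare a few routes:
SW36 - SW19 - SW30 - SW39 - SW29: 3+11+7+9 = 30
SW36 - SW16 - SW17 - SW29: 20+6+10 = 36
SW36 - SW19 - SW30 - SW16 - SW17 - SW28 - SW29: 3+11+4+6+9+2 = 35
SW36 - SW19 - SW30 - SW16 - SW17 - SW29: 3+11+4+6+10 = 34
Cheapest is SW36 - SW19 - SW30 - SW39 - SW29 at 30.

30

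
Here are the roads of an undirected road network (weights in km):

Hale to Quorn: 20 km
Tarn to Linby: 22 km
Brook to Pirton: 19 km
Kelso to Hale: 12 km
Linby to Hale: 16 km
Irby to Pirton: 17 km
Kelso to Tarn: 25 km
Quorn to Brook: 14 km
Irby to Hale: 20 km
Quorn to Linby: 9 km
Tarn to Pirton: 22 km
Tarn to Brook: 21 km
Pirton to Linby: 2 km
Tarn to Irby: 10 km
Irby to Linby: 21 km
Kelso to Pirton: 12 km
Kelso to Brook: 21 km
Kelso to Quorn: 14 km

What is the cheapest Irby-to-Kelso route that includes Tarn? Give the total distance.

35 km

Shortest Irby→Tarn: Irby–Tarn = 10
Shortest Tarn→Kelso: Tarn–Kelso = 25
Total via Tarn: 10 + 25 = 35 km.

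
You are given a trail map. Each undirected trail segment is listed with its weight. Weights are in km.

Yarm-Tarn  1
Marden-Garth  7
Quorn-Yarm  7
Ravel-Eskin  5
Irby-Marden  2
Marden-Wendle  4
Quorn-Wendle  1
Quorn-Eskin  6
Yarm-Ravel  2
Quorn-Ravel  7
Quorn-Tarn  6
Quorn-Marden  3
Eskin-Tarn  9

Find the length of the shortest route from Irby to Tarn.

11 km

Compare a few routes:
Irby–Marden–Quorn–Tarn: 2+3+6 = 11
Irby–Marden–Wendle–Quorn–Tarn: 2+4+1+6 = 13
The minimum is 11 km via Irby–Marden–Quorn–Tarn.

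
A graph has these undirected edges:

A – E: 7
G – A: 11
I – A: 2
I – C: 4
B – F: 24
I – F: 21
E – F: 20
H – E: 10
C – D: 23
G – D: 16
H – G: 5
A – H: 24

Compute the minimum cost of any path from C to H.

22

Compare a few routes:
C → I → A → G → H: 4+2+11+5 = 22
C → D → G → H: 23+16+5 = 44
C → I → A → E → H: 4+2+7+10 = 23
C → I → A → H: 4+2+24 = 30
The minimum is 22 via C → I → A → G → H.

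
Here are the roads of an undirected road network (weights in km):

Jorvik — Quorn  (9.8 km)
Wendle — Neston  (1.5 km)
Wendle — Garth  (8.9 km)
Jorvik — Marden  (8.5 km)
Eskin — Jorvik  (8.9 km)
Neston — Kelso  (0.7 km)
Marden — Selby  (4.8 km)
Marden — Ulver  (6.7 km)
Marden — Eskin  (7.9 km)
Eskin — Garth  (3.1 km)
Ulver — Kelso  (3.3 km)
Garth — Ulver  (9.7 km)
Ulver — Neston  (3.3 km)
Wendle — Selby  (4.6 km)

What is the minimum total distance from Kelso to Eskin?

14.2 km

Running Dijkstra from Kelso:
Kelso: 0
Neston: 0.7  (via Kelso)
Wendle: 2.2  (via Neston)
Ulver: 3.3  (via Kelso)
Selby: 6.8  (via Wendle)
Marden: 10  (via Ulver)
Garth: 11.1  (via Wendle)
Eskin: 14.2  (via Garth)
Shortest route: Kelso–Neston–Wendle–Garth–Eskin = 14.2 km.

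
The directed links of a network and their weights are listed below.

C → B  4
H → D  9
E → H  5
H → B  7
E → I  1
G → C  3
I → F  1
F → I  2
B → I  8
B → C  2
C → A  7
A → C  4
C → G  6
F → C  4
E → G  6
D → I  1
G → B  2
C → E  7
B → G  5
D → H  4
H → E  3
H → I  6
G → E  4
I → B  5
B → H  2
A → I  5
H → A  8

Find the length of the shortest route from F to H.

9

Enumerating some paths:
F - C - B - H: 4+4+2 = 10
F - C - G - B - H: 4+6+2+2 = 14
F - I - B - H: 2+5+2 = 9
The minimum is 9 via F - I - B - H.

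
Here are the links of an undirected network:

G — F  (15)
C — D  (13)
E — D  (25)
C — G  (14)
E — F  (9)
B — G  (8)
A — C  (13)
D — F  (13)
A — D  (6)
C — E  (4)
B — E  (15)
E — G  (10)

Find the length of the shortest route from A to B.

Candidate routes:
A - C - E - G - B: 13+4+10+8 = 35
A - C - G - B: 13+14+8 = 35
A - C - E - B: 13+4+15 = 32
Cheapest is A - C - E - B at 32.

32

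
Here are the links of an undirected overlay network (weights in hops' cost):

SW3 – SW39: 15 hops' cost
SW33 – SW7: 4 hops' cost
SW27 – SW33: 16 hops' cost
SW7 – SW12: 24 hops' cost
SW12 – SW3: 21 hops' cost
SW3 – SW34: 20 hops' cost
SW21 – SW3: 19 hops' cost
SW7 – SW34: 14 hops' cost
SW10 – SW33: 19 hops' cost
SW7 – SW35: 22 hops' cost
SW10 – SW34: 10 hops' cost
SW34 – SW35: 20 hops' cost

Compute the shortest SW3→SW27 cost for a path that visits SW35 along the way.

82 hops' cost

Best SW3 to SW35: SW3 → SW34 → SW35 costing 40
Best SW35 to SW27: SW35 → SW7 → SW33 → SW27 costing 42
Total via SW35: 40 + 42 = 82 hops' cost.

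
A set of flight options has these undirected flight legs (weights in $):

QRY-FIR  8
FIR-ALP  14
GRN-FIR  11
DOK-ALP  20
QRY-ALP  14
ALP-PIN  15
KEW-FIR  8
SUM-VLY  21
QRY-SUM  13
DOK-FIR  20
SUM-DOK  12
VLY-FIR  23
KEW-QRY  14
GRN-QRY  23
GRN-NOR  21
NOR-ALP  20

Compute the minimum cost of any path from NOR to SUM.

$47

Candidate routes:
NOR–ALP–DOK–SUM: 20+20+12 = 52
NOR–ALP–QRY–SUM: 20+14+13 = 47
Cheapest is NOR–ALP–QRY–SUM at $47.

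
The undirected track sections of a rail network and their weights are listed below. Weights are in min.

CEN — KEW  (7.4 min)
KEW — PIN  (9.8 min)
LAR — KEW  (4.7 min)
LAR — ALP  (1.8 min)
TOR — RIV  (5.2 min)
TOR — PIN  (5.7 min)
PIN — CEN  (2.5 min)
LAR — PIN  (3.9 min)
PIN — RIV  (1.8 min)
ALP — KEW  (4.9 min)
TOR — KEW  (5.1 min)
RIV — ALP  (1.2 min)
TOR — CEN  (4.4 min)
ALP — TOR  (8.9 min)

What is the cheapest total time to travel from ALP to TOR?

Compare a few routes:
ALP–RIV–TOR: 1.2+5.2 = 6.4
ALP–TOR: 8.9 = 8.9
ALP–RIV–PIN–TOR: 1.2+1.8+5.7 = 8.7
The minimum is 6.4 min via ALP–RIV–TOR.

6.4 min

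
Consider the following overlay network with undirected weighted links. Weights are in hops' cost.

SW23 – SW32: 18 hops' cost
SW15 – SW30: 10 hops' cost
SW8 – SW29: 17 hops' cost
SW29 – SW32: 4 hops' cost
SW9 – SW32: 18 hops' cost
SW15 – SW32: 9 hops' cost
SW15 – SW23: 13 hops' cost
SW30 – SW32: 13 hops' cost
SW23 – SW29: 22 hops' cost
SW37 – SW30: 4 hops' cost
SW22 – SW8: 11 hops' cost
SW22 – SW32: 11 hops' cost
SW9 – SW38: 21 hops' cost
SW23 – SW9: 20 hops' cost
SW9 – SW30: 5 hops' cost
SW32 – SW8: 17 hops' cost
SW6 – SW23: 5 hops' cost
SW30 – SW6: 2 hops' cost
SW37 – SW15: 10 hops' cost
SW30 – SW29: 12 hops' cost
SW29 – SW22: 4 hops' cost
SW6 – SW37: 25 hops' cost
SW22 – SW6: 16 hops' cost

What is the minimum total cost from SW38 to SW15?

36 hops' cost

Settle nodes by increasing distance from SW38:
SW38: 0
SW9: 21  (via SW38)
SW30: 26  (via SW9)
SW6: 28  (via SW30)
SW37: 30  (via SW30)
SW23: 33  (via SW6)
SW15: 36  (via SW30)
Shortest route: SW38 → SW9 → SW30 → SW15 = 36 hops' cost.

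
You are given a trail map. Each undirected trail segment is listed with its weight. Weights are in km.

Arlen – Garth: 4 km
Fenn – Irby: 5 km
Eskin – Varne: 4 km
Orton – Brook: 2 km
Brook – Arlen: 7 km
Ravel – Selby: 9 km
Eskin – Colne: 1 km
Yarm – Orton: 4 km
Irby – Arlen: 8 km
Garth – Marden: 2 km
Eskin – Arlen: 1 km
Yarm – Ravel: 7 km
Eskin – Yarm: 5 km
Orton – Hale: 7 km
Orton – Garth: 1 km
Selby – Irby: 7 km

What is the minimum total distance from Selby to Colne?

Shortest distances from Selby:
Selby: 0
Irby: 7  (via Selby)
Ravel: 9  (via Selby)
Fenn: 12  (via Irby)
Arlen: 15  (via Irby)
Eskin: 16  (via Arlen)
Yarm: 16  (via Ravel)
Colne: 17  (via Eskin)
Shortest route: Selby–Irby–Arlen–Eskin–Colne = 17 km.

17 km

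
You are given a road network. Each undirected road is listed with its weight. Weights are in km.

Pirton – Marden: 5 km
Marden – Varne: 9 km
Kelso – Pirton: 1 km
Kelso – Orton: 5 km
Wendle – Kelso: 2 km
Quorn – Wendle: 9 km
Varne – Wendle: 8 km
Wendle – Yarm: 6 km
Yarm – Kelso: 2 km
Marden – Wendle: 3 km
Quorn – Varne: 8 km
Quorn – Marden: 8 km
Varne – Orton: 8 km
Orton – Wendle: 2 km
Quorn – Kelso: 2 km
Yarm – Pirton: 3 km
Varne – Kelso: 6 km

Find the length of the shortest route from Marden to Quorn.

7 km

Candidate routes:
Marden → Wendle → Kelso → Quorn: 3+2+2 = 7
Marden → Quorn: 8 = 8
Marden → Pirton → Kelso → Quorn: 5+1+2 = 8
The minimum is 7 km via Marden → Wendle → Kelso → Quorn.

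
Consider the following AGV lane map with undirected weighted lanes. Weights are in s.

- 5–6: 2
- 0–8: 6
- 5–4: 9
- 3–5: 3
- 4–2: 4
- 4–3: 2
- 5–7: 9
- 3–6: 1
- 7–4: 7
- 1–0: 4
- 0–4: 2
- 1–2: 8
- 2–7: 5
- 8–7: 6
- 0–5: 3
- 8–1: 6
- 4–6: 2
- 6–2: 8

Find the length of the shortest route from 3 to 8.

Candidate routes:
3–6–4–0–8: 1+2+2+6 = 11
3–4–0–8: 2+2+6 = 10
3–6–5–0–8: 1+2+3+6 = 12
3–5–0–8: 3+3+6 = 12
The minimum is 10 s via 3–4–0–8.

10 s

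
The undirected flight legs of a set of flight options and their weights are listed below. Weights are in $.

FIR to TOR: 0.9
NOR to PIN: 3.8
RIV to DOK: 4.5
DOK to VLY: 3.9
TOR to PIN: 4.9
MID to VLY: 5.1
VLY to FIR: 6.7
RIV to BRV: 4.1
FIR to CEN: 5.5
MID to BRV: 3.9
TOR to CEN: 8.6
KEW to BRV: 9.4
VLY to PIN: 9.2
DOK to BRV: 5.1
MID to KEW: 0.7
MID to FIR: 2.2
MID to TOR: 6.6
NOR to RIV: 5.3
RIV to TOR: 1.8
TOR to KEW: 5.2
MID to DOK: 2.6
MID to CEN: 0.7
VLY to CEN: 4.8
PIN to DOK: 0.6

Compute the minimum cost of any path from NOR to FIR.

Shortest distances from NOR:
NOR: 0
PIN: 3.8  (via NOR)
DOK: 4.4  (via PIN)
RIV: 5.3  (via NOR)
MID: 7  (via DOK)
TOR: 7.1  (via RIV)
KEW: 7.7  (via MID)
CEN: 7.7  (via MID)
FIR: 8  (via TOR)
Shortest route: NOR → RIV → TOR → FIR = $8.

$8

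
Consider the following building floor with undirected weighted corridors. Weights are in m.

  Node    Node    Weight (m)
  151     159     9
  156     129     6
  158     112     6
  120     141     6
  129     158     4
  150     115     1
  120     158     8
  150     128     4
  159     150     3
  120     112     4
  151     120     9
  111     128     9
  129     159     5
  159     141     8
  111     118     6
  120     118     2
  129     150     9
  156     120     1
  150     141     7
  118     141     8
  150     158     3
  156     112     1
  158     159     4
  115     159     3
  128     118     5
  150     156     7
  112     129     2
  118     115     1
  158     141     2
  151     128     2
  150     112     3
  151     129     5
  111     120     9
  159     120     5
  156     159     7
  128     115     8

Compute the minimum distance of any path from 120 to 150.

Compare a few routes:
120 → 156 → 112 → 150: 1+1+3 = 5
120 → 156 → 150: 1+7 = 8
120 → 118 → 115 → 150: 2+1+1 = 4
120 → 112 → 150: 4+3 = 7
Cheapest is 120 → 118 → 115 → 150 at 4 m.

4 m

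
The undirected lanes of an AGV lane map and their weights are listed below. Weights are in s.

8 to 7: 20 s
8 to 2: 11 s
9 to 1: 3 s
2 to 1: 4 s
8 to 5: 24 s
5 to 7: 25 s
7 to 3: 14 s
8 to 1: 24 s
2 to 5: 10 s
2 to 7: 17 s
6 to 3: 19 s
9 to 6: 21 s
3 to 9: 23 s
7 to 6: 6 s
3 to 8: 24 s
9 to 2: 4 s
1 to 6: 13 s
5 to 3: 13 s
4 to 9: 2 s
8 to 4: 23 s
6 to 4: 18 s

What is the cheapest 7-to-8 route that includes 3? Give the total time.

38 s

Shortest 7→3: 7–3 = 14
Shortest 3→8: 3–8 = 24
Total via 3: 14 + 24 = 38 s.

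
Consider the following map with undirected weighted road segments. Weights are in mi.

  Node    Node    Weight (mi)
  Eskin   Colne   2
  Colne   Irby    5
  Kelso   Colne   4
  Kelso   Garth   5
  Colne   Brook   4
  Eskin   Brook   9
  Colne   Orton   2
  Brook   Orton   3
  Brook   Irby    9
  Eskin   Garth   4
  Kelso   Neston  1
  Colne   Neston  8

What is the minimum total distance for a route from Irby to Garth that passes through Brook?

Shortest Irby→Brook: Irby–Brook = 9
Best Brook to Garth: Brook–Colne–Eskin–Garth costing 10
Total via Brook: 9 + 10 = 19 mi.

19 mi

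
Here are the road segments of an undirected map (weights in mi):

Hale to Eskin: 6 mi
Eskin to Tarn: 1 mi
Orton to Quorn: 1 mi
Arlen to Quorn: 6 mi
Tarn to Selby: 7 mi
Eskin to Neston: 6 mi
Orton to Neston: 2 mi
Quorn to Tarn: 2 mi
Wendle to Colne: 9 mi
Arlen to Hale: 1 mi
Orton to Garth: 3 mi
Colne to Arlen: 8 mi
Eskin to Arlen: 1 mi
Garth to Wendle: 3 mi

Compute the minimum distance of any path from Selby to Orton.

10 mi

Enumerating some paths:
Selby–Tarn–Eskin–Neston–Orton: 7+1+6+2 = 16
Selby–Tarn–Eskin–Hale–Arlen–Quorn–Orton: 7+1+6+1+6+1 = 22
Selby–Tarn–Quorn–Orton: 7+2+1 = 10
Selby–Tarn–Eskin–Arlen–Quorn–Orton: 7+1+1+6+1 = 16
The minimum is 10 mi via Selby–Tarn–Quorn–Orton.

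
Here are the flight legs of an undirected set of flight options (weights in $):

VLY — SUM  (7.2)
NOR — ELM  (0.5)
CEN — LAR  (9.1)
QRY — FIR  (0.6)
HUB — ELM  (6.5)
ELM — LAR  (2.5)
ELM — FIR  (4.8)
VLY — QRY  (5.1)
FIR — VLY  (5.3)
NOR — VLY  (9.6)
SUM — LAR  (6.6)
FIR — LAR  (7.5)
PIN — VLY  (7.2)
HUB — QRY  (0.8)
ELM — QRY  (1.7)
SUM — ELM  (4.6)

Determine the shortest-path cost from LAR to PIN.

Running Dijkstra from LAR:
LAR: 0
ELM: 2.5  (via LAR)
NOR: 3  (via ELM)
QRY: 4.2  (via ELM)
FIR: 4.8  (via QRY)
HUB: 5  (via QRY)
SUM: 6.6  (via LAR)
CEN: 9.1  (via LAR)
VLY: 9.3  (via QRY)
PIN: 16.5  (via VLY)
Shortest route: LAR–ELM–QRY–VLY–PIN = $16.5.

$16.5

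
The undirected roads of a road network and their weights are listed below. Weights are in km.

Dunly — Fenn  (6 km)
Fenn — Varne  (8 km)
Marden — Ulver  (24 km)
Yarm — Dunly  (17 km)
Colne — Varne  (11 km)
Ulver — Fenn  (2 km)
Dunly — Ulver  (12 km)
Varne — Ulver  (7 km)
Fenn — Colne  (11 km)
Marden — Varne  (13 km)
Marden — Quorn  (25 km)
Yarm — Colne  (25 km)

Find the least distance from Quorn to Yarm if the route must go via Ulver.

70 km

Shortest Quorn→Ulver: Quorn → Marden → Varne → Ulver = 45
Best Ulver to Yarm: Ulver → Fenn → Dunly → Yarm costing 25
Total via Ulver: 45 + 25 = 70 km.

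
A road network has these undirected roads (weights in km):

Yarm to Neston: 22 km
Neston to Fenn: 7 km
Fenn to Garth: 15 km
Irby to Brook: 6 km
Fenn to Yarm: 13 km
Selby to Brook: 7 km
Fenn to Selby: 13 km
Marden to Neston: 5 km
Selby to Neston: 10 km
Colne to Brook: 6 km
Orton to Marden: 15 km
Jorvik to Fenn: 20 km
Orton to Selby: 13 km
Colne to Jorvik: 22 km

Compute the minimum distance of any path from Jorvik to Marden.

Shortest distances from Jorvik:
Jorvik: 0
Fenn: 20  (via Jorvik)
Colne: 22  (via Jorvik)
Neston: 27  (via Fenn)
Brook: 28  (via Colne)
Marden: 32  (via Neston)
Shortest route: Jorvik–Fenn–Neston–Marden = 32 km.

32 km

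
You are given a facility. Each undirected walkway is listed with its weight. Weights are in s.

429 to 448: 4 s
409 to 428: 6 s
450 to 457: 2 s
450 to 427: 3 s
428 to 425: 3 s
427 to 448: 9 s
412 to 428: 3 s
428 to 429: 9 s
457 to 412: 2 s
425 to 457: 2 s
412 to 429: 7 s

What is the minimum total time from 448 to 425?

Shortest distances from 448:
448: 0
429: 4  (via 448)
427: 9  (via 448)
412: 11  (via 429)
450: 12  (via 427)
428: 13  (via 429)
457: 13  (via 412)
425: 15  (via 457)
Shortest route: 448 → 429 → 412 → 457 → 425 = 15 s.

15 s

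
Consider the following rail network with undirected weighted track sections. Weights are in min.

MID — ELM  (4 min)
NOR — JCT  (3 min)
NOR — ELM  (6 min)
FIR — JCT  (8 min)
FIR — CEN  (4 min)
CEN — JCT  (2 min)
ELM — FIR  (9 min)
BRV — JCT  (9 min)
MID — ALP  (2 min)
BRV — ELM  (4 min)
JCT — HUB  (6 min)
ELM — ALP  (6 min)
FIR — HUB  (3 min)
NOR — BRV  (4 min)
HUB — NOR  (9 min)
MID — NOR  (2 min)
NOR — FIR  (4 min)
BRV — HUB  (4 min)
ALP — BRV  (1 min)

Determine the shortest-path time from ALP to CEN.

9 min

Settle nodes by increasing distance from ALP:
ALP: 0
BRV: 1  (via ALP)
MID: 2  (via ALP)
NOR: 4  (via MID)
HUB: 5  (via BRV)
ELM: 5  (via BRV)
JCT: 7  (via NOR)
FIR: 8  (via NOR)
CEN: 9  (via JCT)
Shortest route: ALP–MID–NOR–JCT–CEN = 9 min.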